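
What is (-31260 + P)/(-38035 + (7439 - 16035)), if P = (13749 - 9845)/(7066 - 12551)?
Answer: 171465004/255771035 ≈ 0.67038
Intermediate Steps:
P = -3904/5485 (P = 3904/(-5485) = 3904*(-1/5485) = -3904/5485 ≈ -0.71176)
(-31260 + P)/(-38035 + (7439 - 16035)) = (-31260 - 3904/5485)/(-38035 + (7439 - 16035)) = -171465004/(5485*(-38035 - 8596)) = -171465004/5485/(-46631) = -171465004/5485*(-1/46631) = 171465004/255771035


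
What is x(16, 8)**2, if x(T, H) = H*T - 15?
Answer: 12769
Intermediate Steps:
x(T, H) = -15 + H*T
x(16, 8)**2 = (-15 + 8*16)**2 = (-15 + 128)**2 = 113**2 = 12769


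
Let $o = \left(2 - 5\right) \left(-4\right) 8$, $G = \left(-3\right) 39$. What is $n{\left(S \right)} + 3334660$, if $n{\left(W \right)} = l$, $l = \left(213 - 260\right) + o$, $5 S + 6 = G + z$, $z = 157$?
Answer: $3334709$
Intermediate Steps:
$G = -117$
$o = 96$ ($o = \left(2 - 5\right) \left(-4\right) 8 = \left(-3\right) \left(-4\right) 8 = 12 \cdot 8 = 96$)
$S = \frac{34}{5}$ ($S = - \frac{6}{5} + \frac{-117 + 157}{5} = - \frac{6}{5} + \frac{1}{5} \cdot 40 = - \frac{6}{5} + 8 = \frac{34}{5} \approx 6.8$)
$l = 49$ ($l = \left(213 - 260\right) + 96 = -47 + 96 = 49$)
$n{\left(W \right)} = 49$
$n{\left(S \right)} + 3334660 = 49 + 3334660 = 3334709$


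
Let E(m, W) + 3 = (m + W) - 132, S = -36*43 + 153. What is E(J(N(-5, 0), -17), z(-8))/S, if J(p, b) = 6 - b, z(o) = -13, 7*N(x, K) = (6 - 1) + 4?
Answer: 25/279 ≈ 0.089606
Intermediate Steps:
N(x, K) = 9/7 (N(x, K) = ((6 - 1) + 4)/7 = (5 + 4)/7 = (⅐)*9 = 9/7)
S = -1395 (S = -1548 + 153 = -1395)
E(m, W) = -135 + W + m (E(m, W) = -3 + ((m + W) - 132) = -3 + ((W + m) - 132) = -3 + (-132 + W + m) = -135 + W + m)
E(J(N(-5, 0), -17), z(-8))/S = (-135 - 13 + (6 - 1*(-17)))/(-1395) = (-135 - 13 + (6 + 17))*(-1/1395) = (-135 - 13 + 23)*(-1/1395) = -125*(-1/1395) = 25/279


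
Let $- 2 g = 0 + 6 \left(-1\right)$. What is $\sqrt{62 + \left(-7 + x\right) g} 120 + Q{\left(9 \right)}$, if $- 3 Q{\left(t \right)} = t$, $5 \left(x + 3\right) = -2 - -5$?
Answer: $-3 + 312 \sqrt{5} \approx 694.65$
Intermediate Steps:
$x = - \frac{12}{5}$ ($x = -3 + \frac{-2 - -5}{5} = -3 + \frac{-2 + 5}{5} = -3 + \frac{1}{5} \cdot 3 = -3 + \frac{3}{5} = - \frac{12}{5} \approx -2.4$)
$Q{\left(t \right)} = - \frac{t}{3}$
$g = 3$ ($g = - \frac{0 + 6 \left(-1\right)}{2} = - \frac{0 - 6}{2} = \left(- \frac{1}{2}\right) \left(-6\right) = 3$)
$\sqrt{62 + \left(-7 + x\right) g} 120 + Q{\left(9 \right)} = \sqrt{62 + \left(-7 - \frac{12}{5}\right) 3} \cdot 120 - 3 = \sqrt{62 - \frac{141}{5}} \cdot 120 - 3 = \sqrt{\frac{169}{5}} \cdot 120 - 3 = \frac{13 \sqrt{5}}{5} \cdot 120 - 3 = 312 \sqrt{5} - 3 = -3 + 312 \sqrt{5}$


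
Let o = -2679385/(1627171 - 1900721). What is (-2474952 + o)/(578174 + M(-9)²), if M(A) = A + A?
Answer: -135404088043/31649625580 ≈ -4.2782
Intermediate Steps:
o = 535877/54710 (o = -2679385/(-273550) = -2679385*(-1/273550) = 535877/54710 ≈ 9.7949)
M(A) = 2*A
(-2474952 + o)/(578174 + M(-9)²) = (-2474952 + 535877/54710)/(578174 + (2*(-9))²) = -135404088043/(54710*(578174 + (-18)²)) = -135404088043/(54710*(578174 + 324)) = -135404088043/54710/578498 = -135404088043/54710*1/578498 = -135404088043/31649625580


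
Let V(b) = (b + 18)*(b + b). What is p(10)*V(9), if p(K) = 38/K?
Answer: 9234/5 ≈ 1846.8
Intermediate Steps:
V(b) = 2*b*(18 + b) (V(b) = (18 + b)*(2*b) = 2*b*(18 + b))
p(10)*V(9) = (38/10)*(2*9*(18 + 9)) = (38*(⅒))*(2*9*27) = (19/5)*486 = 9234/5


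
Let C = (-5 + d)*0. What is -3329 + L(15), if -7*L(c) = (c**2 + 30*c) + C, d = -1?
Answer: -23978/7 ≈ -3425.4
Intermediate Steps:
C = 0 (C = (-5 - 1)*0 = -6*0 = 0)
L(c) = -30*c/7 - c**2/7 (L(c) = -((c**2 + 30*c) + 0)/7 = -(c**2 + 30*c)/7 = -30*c/7 - c**2/7)
-3329 + L(15) = -3329 + (1/7)*15*(-30 - 1*15) = -3329 + (1/7)*15*(-30 - 15) = -3329 + (1/7)*15*(-45) = -3329 - 675/7 = -23978/7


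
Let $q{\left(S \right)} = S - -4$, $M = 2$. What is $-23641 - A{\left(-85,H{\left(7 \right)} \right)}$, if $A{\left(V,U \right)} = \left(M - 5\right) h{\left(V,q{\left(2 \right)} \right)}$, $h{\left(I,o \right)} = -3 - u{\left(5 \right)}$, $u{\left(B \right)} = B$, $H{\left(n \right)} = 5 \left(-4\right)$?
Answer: $-23665$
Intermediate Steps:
$H{\left(n \right)} = -20$
$q{\left(S \right)} = 4 + S$ ($q{\left(S \right)} = S + 4 = 4 + S$)
$h{\left(I,o \right)} = -8$ ($h{\left(I,o \right)} = -3 - 5 = -8$)
$A{\left(V,U \right)} = 24$ ($A{\left(V,U \right)} = \left(2 - 5\right) \left(-8\right) = \left(-3\right) \left(-8\right) = 24$)
$-23641 - A{\left(-85,H{\left(7 \right)} \right)} = -23641 - 24 = -23665$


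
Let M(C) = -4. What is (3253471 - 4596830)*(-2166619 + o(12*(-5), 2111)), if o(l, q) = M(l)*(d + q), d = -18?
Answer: 2921793734769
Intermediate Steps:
o(l, q) = 72 - 4*q (o(l, q) = -4*(-18 + q) = 72 - 4*q)
(3253471 - 4596830)*(-2166619 + o(12*(-5), 2111)) = (3253471 - 4596830)*(-2166619 + (72 - 4*2111)) = -1343359*(-2166619 + (72 - 8444)) = -1343359*(-2166619 - 8372) = -1343359*(-2174991) = 2921793734769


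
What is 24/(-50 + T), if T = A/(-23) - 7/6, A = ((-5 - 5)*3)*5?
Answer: -3312/6161 ≈ -0.53757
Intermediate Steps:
A = -150 (A = -10*3*5 = -30*5 = -150)
T = 739/138 (T = -150/(-23) - 7/6 = -150*(-1/23) - 7*1/6 = 150/23 - 7/6 = 739/138 ≈ 5.3551)
24/(-50 + T) = 24/(-50 + 739/138) = 24/(-6161/138) = 24*(-138/6161) = -3312/6161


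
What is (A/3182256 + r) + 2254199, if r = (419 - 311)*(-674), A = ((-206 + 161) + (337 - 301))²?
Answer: 771310612697/353584 ≈ 2.1814e+6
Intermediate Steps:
A = 81 (A = (-45 + 36)² = (-9)² = 81)
r = -72792 (r = 108*(-674) = -72792)
(A/3182256 + r) + 2254199 = (81/3182256 - 72792) + 2254199 = (81*(1/3182256) - 72792) + 2254199 = (9/353584 - 72792) + 2254199 = -25738086519/353584 + 2254199 = 771310612697/353584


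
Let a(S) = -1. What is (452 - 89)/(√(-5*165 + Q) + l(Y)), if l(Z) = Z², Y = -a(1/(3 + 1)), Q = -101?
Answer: 121/309 - 121*I*√926/309 ≈ 0.39159 - 11.916*I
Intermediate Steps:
Y = 1 (Y = -1*(-1) = 1)
(452 - 89)/(√(-5*165 + Q) + l(Y)) = (452 - 89)/(√(-5*165 - 101) + 1²) = 363/(√(-825 - 101) + 1) = 363/(√(-926) + 1) = 363/(I*√926 + 1) = 363/(1 + I*√926)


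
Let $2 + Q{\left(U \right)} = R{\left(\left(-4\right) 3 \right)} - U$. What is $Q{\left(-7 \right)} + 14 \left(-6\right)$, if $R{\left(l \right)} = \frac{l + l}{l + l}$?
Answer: $-78$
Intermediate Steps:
$R{\left(l \right)} = 1$ ($R{\left(l \right)} = \frac{2 l}{2 l} = 2 l \frac{1}{2 l} = 1$)
$Q{\left(U \right)} = -1 - U$ ($Q{\left(U \right)} = -2 - \left(-1 + U\right) = -1 - U$)
$Q{\left(-7 \right)} + 14 \left(-6\right) = \left(-1 - -7\right) + 14 \left(-6\right) = \left(-1 + 7\right) - 84 = 6 - 84 = -78$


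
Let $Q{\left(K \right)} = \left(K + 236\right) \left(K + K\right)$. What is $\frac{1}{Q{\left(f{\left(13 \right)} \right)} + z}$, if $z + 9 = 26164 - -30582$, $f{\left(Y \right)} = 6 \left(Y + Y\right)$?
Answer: $\frac{1}{179041} \approx 5.5853 \cdot 10^{-6}$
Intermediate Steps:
$f{\left(Y \right)} = 12 Y$ ($f{\left(Y \right)} = 6 \cdot 2 Y = 12 Y$)
$Q{\left(K \right)} = 2 K \left(236 + K\right)$ ($Q{\left(K \right)} = \left(236 + K\right) 2 K = 2 K \left(236 + K\right)$)
$z = 56737$ ($z = -9 + \left(26164 - -30582\right) = -9 + \left(26164 + 30582\right) = -9 + 56746 = 56737$)
$\frac{1}{Q{\left(f{\left(13 \right)} \right)} + z} = \frac{1}{2 \cdot 12 \cdot 13 \left(236 + 12 \cdot 13\right) + 56737} = \frac{1}{2 \cdot 156 \left(236 + 156\right) + 56737} = \frac{1}{2 \cdot 156 \cdot 392 + 56737} = \frac{1}{122304 + 56737} = \frac{1}{179041}$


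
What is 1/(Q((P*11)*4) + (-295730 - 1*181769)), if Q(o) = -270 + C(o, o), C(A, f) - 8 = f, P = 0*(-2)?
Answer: -1/477761 ≈ -2.0931e-6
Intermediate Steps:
P = 0
C(A, f) = 8 + f
Q(o) = -262 + o (Q(o) = -270 + (8 + o) = -262 + o)
1/(Q((P*11)*4) + (-295730 - 1*181769)) = 1/((-262 + (0*11)*4) + (-295730 - 1*181769)) = 1/((-262 + 0*4) + (-295730 - 181769)) = 1/((-262 + 0) - 477499) = 1/(-262 - 477499) = 1/(-477761) = -1/477761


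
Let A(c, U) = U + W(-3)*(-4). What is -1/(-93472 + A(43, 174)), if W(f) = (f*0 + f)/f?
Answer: 1/93302 ≈ 1.0718e-5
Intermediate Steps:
W(f) = 1 (W(f) = (0 + f)/f = f/f = 1)
A(c, U) = -4 + U (A(c, U) = U + 1*(-4) = U - 4 = -4 + U)
-1/(-93472 + A(43, 174)) = -1/(-93472 + (-4 + 174)) = -1/(-93472 + 170) = -1/(-93302) = -1*(-1/93302) = 1/93302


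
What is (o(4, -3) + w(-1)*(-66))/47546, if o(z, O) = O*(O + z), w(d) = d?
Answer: 63/47546 ≈ 0.0013250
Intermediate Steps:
(o(4, -3) + w(-1)*(-66))/47546 = (-3*(-3 + 4) - 1*(-66))/47546 = (-3*1 + 66)*(1/47546) = (-3 + 66)*(1/47546) = 63*(1/47546) = 63/47546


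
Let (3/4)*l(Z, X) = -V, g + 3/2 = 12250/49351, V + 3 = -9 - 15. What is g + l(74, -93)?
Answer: 3429719/98702 ≈ 34.748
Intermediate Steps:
V = -27 (V = -3 + (-9 - 15) = -3 - 24 = -27)
g = -123553/98702 (g = -3/2 + 12250/49351 = -123553/98702 ≈ -1.2518)
l(Z, X) = 36 (l(Z, X) = 4*(-1*(-27))/3 = (4/3)*27 = 36)
g + l(74, -93) = -123553/98702 + 36 = 3429719/98702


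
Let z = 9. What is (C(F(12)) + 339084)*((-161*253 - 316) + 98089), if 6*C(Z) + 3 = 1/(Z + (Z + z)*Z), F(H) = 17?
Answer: 26633001579200/1377 ≈ 1.9341e+10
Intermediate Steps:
C(Z) = -1/2 + 1/(6*(Z + Z*(9 + Z))) (C(Z) = -1/2 + 1/(6*(Z + (Z + 9)*Z)) = -1/2 + 1/(6*(Z + (9 + Z)*Z)) = -1/2 + 1/(6*(Z + Z*(9 + Z))))
(C(F(12)) + 339084)*((-161*253 - 316) + 98089) = ((1/6)*(1 - 30*17 - 3*17**2)/(17*(10 + 17)) + 339084)*((-161*253 - 316) + 98089) = ((1/6)*(1/17)*(1 - 510 - 3*289)/27 + 339084)*((-40733 - 316) + 98089) = ((1/6)*(1/17)*(1/27)*(1 - 510 - 867) + 339084)*(-41049 + 98089) = ((1/6)*(1/17)*(1/27)*(-1376) + 339084)*57040 = (-688/1377 + 339084)*57040 = (466917980/1377)*57040 = 26633001579200/1377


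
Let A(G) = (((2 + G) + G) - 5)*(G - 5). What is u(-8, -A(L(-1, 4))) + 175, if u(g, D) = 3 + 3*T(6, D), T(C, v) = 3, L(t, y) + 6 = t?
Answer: 187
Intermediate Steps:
L(t, y) = -6 + t
A(G) = (-5 + G)*(-3 + 2*G) (A(G) = ((2 + 2*G) - 5)*(-5 + G) = (-3 + 2*G)*(-5 + G) = (-5 + G)*(-3 + 2*G))
u(g, D) = 12 (u(g, D) = 3 + 3*3 = 3 + 9 = 12)
u(-8, -A(L(-1, 4))) + 175 = 12 + 175 = 187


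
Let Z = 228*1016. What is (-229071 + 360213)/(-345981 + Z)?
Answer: -43714/38111 ≈ -1.1470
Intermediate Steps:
Z = 231648
(-229071 + 360213)/(-345981 + Z) = (-229071 + 360213)/(-345981 + 231648) = 131142/(-114333) = 131142*(-1/114333) = -43714/38111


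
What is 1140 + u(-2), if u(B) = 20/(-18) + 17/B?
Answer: 20347/18 ≈ 1130.4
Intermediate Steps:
u(B) = -10/9 + 17/B (u(B) = 20*(-1/18) + 17/B = -10/9 + 17/B)
1140 + u(-2) = 1140 + (-10/9 + 17/(-2)) = 1140 + (-10/9 + 17*(-½)) = 1140 + (-10/9 - 17/2) = 1140 - 173/18 = 20347/18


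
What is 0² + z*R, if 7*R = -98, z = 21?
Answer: -294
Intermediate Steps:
R = -14 (R = (⅐)*(-98) = -14)
0² + z*R = 0² + 21*(-14) = 0 - 294 = -294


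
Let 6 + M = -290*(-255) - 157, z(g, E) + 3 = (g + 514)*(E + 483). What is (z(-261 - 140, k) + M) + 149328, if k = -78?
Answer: 268877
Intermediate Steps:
z(g, E) = -3 + (483 + E)*(514 + g) (z(g, E) = -3 + (g + 514)*(E + 483) = -3 + (514 + g)*(483 + E) = -3 + (483 + E)*(514 + g))
M = 73787 (M = -6 + (-290*(-255) - 157) = -6 + (73950 - 157) = -6 + 73793 = 73787)
(z(-261 - 140, k) + M) + 149328 = ((248259 + 483*(-261 - 140) + 514*(-78) - 78*(-261 - 140)) + 73787) + 149328 = ((248259 + 483*(-401) - 40092 - 78*(-401)) + 73787) + 149328 = ((248259 - 193683 - 40092 + 31278) + 73787) + 149328 = (45762 + 73787) + 149328 = 119549 + 149328 = 268877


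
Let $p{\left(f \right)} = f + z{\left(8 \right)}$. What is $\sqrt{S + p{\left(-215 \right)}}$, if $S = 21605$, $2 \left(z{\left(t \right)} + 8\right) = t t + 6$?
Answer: $11 \sqrt{177} \approx 146.35$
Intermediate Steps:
$z{\left(t \right)} = -5 + \frac{t^{2}}{2}$ ($z{\left(t \right)} = -8 + \frac{t t + 6}{2} = -8 + \frac{t^{2} + 6}{2} = -8 + \frac{6 + t^{2}}{2} = -8 + \left(3 + \frac{t^{2}}{2}\right) = -5 + \frac{t^{2}}{2}$)
$p{\left(f \right)} = 27 + f$ ($p{\left(f \right)} = f - \left(5 - \frac{8^{2}}{2}\right) = f + \left(-5 + \frac{1}{2} \cdot 64\right) = f + \left(-5 + 32\right) = f + 27 = 27 + f$)
$\sqrt{S + p{\left(-215 \right)}} = \sqrt{21605 + \left(27 - 215\right)} = \sqrt{21605 - 188} = \sqrt{21417} = 11 \sqrt{177}$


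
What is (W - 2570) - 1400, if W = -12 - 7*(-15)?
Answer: -3877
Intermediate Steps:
W = 93 (W = -12 + 105 = 93)
(W - 2570) - 1400 = (93 - 2570) - 1400 = -2477 - 1400 = -3877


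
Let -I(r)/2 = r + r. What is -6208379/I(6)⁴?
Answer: -6208379/331776 ≈ -18.713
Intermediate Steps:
I(r) = -4*r (I(r) = -2*(r + r) = -4*r)
-6208379/I(6)⁴ = -6208379/((-4*6)⁴) = -6208379/((-24)⁴) = -6208379/331776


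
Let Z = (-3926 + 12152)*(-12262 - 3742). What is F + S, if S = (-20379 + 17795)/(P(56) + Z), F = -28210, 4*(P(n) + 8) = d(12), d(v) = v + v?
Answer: -1856907817838/65824453 ≈ -28210.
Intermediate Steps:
d(v) = 2*v
P(n) = -2 (P(n) = -8 + (2*12)/4 = -8 + (¼)*24 = -8 + 6 = -2)
Z = -131648904 (Z = 8226*(-16004) = -131648904)
S = 1292/65824453 (S = (-20379 + 17795)/(-2 - 131648904) = -2584/(-131648906) = -2584*(-1/131648906) = 1292/65824453 ≈ 1.9628e-5)
F + S = -28210 + 1292/65824453 = -1856907817838/65824453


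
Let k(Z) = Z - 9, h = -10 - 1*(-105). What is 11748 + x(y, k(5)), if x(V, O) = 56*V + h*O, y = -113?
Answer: 5040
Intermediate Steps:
h = 95 (h = -10 + 105 = 95)
k(Z) = -9 + Z
x(V, O) = 56*V + 95*O
11748 + x(y, k(5)) = 11748 + (56*(-113) + 95*(-9 + 5)) = 11748 + (-6328 + 95*(-4)) = 11748 + (-6328 - 380) = 11748 - 6708 = 5040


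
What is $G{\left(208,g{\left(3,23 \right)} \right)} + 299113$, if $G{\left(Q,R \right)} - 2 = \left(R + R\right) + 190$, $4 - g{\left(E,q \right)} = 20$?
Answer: $299273$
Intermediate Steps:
$g{\left(E,q \right)} = -16$ ($g{\left(E,q \right)} = 4 - 20 = -16$)
$G{\left(Q,R \right)} = 192 + 2 R$ ($G{\left(Q,R \right)} = 2 + \left(\left(R + R\right) + 190\right) = 2 + \left(2 R + 190\right) = 2 + \left(190 + 2 R\right) = 192 + 2 R$)
$G{\left(208,g{\left(3,23 \right)} \right)} + 299113 = \left(192 + 2 \left(-16\right)\right) + 299113 = \left(192 - 32\right) + 299113 = 160 + 299113 = 299273$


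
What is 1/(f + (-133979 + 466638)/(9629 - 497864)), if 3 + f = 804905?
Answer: 488235/392980995311 ≈ 1.2424e-6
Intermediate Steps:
f = 804902 (f = -3 + 804905 = 804902)
1/(f + (-133979 + 466638)/(9629 - 497864)) = 1/(804902 + (-133979 + 466638)/(9629 - 497864)) = 1/(804902 + 332659/(-488235)) = 1/(804902 + 332659*(-1/488235)) = 1/(804902 - 332659/488235) = 1/(392980995311/488235) = 488235/392980995311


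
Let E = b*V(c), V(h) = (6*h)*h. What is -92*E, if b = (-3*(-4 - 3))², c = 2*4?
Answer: -15579648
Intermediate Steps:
c = 8
V(h) = 6*h²
b = 441 (b = (-3*(-7))² = 21² = 441)
E = 169344 (E = 441*(6*8²) = 441*(6*64) = 441*384 = 169344)
-92*E = -92*169344 = -15579648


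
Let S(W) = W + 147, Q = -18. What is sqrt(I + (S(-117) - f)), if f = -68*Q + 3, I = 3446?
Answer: sqrt(2249) ≈ 47.424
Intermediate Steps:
S(W) = 147 + W
f = 1227 (f = -68*(-18) + 3 = 1224 + 3 = 1227)
sqrt(I + (S(-117) - f)) = sqrt(3446 + ((147 - 117) - 1*1227)) = sqrt(3446 + (30 - 1227)) = sqrt(3446 - 1197) = sqrt(2249)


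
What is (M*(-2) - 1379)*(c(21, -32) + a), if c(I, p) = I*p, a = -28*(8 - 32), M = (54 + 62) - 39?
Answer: 0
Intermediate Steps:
M = 77 (M = 116 - 39 = 77)
a = 672 (a = -28*(-24) = 672)
(M*(-2) - 1379)*(c(21, -32) + a) = (77*(-2) - 1379)*(21*(-32) + 672) = (-154 - 1379)*(-672 + 672) = -1533*0 = 0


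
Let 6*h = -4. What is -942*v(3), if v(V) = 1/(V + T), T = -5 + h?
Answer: 1413/4 ≈ 353.25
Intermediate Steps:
h = -2/3 (h = (1/6)*(-4) = -2/3 ≈ -0.66667)
T = -17/3 (T = -5 - 2/3 = -17/3 ≈ -5.6667)
v(V) = 1/(-17/3 + V) (v(V) = 1/(V - 17/3) = 1/(-17/3 + V))
-942*v(3) = -2826/(-17 + 3*3) = -2826/(-17 + 9) = -2826/(-8) = -2826*(-1)/8 = -942*(-3/8) = 1413/4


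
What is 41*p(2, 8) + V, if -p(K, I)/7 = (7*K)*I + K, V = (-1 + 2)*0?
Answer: -32718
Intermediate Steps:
V = 0 (V = 1*0 = 0)
p(K, I) = -7*K - 49*I*K (p(K, I) = -7*((7*K)*I + K) = -7*(7*I*K + K) = -7*(K + 7*I*K) = -7*K - 49*I*K)
41*p(2, 8) + V = 41*(-7*2*(1 + 7*8)) + 0 = 41*(-7*2*(1 + 56)) + 0 = 41*(-7*2*57) + 0 = 41*(-798) + 0 = -32718 + 0 = -32718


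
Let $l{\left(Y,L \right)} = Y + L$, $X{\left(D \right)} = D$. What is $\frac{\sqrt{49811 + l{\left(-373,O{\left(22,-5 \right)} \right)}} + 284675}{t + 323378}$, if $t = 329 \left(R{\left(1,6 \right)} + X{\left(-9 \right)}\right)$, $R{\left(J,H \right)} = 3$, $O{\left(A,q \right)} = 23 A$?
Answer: $\frac{284675}{321404} + \frac{\sqrt{12486}}{160702} \approx 0.88642$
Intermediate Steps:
$l{\left(Y,L \right)} = L + Y$
$t = -1974$ ($t = 329 \left(3 - 9\right) = 329 \left(-6\right) = -1974$)
$\frac{\sqrt{49811 + l{\left(-373,O{\left(22,-5 \right)} \right)}} + 284675}{t + 323378} = \frac{\sqrt{49811 + \left(23 \cdot 22 - 373\right)} + 284675}{-1974 + 323378} = \frac{\sqrt{49811 + \left(506 - 373\right)} + 284675}{321404} = \left(\sqrt{49811 + 133} + 284675\right) \frac{1}{321404} = \left(\sqrt{49944} + 284675\right) \frac{1}{321404} = \left(2 \sqrt{12486} + 284675\right) \frac{1}{321404} = \left(284675 + 2 \sqrt{12486}\right) \frac{1}{321404} = \frac{284675}{321404} + \frac{\sqrt{12486}}{160702}$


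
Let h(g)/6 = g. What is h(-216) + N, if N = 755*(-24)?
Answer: -19416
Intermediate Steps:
h(g) = 6*g
N = -18120
h(-216) + N = 6*(-216) - 18120 = -1296 - 18120 = -19416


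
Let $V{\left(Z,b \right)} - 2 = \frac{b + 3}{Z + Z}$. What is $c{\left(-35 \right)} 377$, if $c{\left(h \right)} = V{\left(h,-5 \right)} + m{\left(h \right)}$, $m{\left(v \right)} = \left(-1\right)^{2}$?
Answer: $\frac{39962}{35} \approx 1141.8$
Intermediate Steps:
$V{\left(Z,b \right)} = 2 + \frac{3 + b}{2 Z}$ ($V{\left(Z,b \right)} = 2 + \frac{b + 3}{Z + Z} = 2 + \frac{3 + b}{2 Z}$)
$m{\left(v \right)} = 1$
$c{\left(h \right)} = 1 + \frac{-2 + 4 h}{2 h}$ ($c{\left(h \right)} = \frac{3 - 5 + 4 h}{2 h} + 1 = \frac{-2 + 4 h}{2 h} + 1 = 1 + \frac{-2 + 4 h}{2 h}$)
$c{\left(-35 \right)} 377 = \left(3 - \frac{1}{-35}\right) 377 = \left(3 - - \frac{1}{35}\right) 377 = \left(3 + \frac{1}{35}\right) 377 = \frac{106}{35} \cdot 377 = \frac{39962}{35}$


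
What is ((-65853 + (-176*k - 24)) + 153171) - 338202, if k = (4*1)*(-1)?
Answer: -250204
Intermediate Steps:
k = -4 (k = 4*(-1) = -4)
((-65853 + (-176*k - 24)) + 153171) - 338202 = ((-65853 + (-176*(-4) - 24)) + 153171) - 338202 = ((-65853 + (704 - 24)) + 153171) - 338202 = ((-65853 + 680) + 153171) - 338202 = (-65173 + 153171) - 338202 = 87998 - 338202 = -250204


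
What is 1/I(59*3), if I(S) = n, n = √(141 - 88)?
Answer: √53/53 ≈ 0.13736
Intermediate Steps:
n = √53 ≈ 7.2801
I(S) = √53
1/I(59*3) = 1/(√53) = √53/53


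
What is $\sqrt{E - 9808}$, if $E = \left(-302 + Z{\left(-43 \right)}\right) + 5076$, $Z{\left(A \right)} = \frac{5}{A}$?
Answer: $\frac{i \sqrt{9308081}}{43} \approx 70.952 i$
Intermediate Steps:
$E = \frac{205277}{43}$ ($E = \left(-302 + \frac{5}{-43}\right) + 5076 = \left(-302 + 5 \left(- \frac{1}{43}\right)\right) + 5076 = \left(-302 - \frac{5}{43}\right) + 5076 = - \frac{12991}{43} + 5076 = \frac{205277}{43} \approx 4773.9$)
$\sqrt{E - 9808} = \sqrt{\frac{205277}{43} - 9808} = \sqrt{- \frac{216467}{43}} = \frac{i \sqrt{9308081}}{43}$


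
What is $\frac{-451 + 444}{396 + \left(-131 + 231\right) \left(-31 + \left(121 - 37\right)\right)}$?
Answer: $- \frac{7}{5696} \approx -0.0012289$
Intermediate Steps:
$\frac{-451 + 444}{396 + \left(-131 + 231\right) \left(-31 + \left(121 - 37\right)\right)} = - \frac{7}{396 + 100 \left(-31 + 84\right)} = - \frac{7}{396 + 100 \cdot 53} = - \frac{7}{396 + 5300} = - \frac{7}{5696}$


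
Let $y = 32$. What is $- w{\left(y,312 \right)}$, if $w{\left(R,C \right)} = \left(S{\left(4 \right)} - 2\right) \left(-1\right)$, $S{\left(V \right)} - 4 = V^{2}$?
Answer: $18$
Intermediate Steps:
$S{\left(V \right)} = 4 + V^{2}$
$w{\left(R,C \right)} = -18$ ($w{\left(R,C \right)} = \left(\left(4 + 4^{2}\right) - 2\right) \left(-1\right) = \left(\left(4 + 16\right) - 2\right) \left(-1\right) = \left(20 - 2\right) \left(-1\right) = 18 \left(-1\right) = -18$)
$- w{\left(y,312 \right)} = \left(-1\right) \left(-18\right) = 18$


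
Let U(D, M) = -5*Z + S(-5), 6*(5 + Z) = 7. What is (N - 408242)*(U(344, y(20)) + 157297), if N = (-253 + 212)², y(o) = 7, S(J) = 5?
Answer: -383763905047/6 ≈ -6.3961e+10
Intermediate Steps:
Z = -23/6 (Z = -5 + (⅙)*7 = -5 + 7/6 = -23/6 ≈ -3.8333)
U(D, M) = 145/6 (U(D, M) = -5*(-23/6) + 5 = 115/6 + 5 = 145/6)
N = 1681 (N = (-41)² = 1681)
(N - 408242)*(U(344, y(20)) + 157297) = (1681 - 408242)*(145/6 + 157297) = -406561*943927/6 = -383763905047/6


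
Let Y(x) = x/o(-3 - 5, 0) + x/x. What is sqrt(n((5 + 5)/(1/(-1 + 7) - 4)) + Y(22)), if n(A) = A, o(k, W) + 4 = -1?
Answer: I*sqrt(79465)/115 ≈ 2.4513*I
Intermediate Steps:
o(k, W) = -5 (o(k, W) = -4 - 1 = -5)
Y(x) = 1 - x/5 (Y(x) = x/(-5) + x/x = x*(-1/5) + 1 = -x/5 + 1 = 1 - x/5)
sqrt(n((5 + 5)/(1/(-1 + 7) - 4)) + Y(22)) = sqrt((5 + 5)/(1/(-1 + 7) - 4) + (1 - 1/5*22)) = sqrt(10/(1/6 - 4) + (1 - 22/5)) = sqrt(10/(1/6 - 4) - 17/5) = sqrt(10/(-23/6) - 17/5) = sqrt(10*(-6/23) - 17/5) = sqrt(-60/23 - 17/5) = sqrt(-691/115) = I*sqrt(79465)/115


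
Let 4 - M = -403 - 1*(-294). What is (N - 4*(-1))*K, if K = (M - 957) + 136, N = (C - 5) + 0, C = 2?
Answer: -708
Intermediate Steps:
M = 113 (M = 4 - (-403 - 1*(-294)) = 4 - (-403 + 294) = 4 - 1*(-109) = 4 + 109 = 113)
N = -3 (N = (2 - 5) + 0 = -3 + 0 = -3)
K = -708 (K = (113 - 957) + 136 = -844 + 136 = -708)
(N - 4*(-1))*K = (-3 - 4*(-1))*(-708) = (-3 - 2*(-2))*(-708) = (-3 + 4)*(-708) = 1*(-708) = -708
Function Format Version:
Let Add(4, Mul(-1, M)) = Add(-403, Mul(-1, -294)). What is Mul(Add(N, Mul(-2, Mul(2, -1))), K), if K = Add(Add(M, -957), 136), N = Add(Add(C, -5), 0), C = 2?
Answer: -708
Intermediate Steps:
M = 113 (M = Add(4, Mul(-1, Add(-403, Mul(-1, -294)))) = Add(4, Mul(-1, Add(-403, 294))) = Add(4, Mul(-1, -109)) = Add(4, 109) = 113)
N = -3 (N = Add(Add(2, -5), 0) = Add(-3, 0) = -3)
K = -708 (K = Add(Add(113, -957), 136) = Add(-844, 136) = -708)
Mul(Add(N, Mul(-2, Mul(2, -1))), K) = Mul(Add(-3, Mul(-2, Mul(2, -1))), -708) = Mul(Add(-3, Mul(-2, -2)), -708) = Mul(Add(-3, 4), -708) = Mul(1, -708) = -708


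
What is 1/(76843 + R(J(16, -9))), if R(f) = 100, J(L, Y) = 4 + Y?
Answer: 1/76943 ≈ 1.2997e-5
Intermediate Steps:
1/(76843 + R(J(16, -9))) = 1/(76843 + 100) = 1/76943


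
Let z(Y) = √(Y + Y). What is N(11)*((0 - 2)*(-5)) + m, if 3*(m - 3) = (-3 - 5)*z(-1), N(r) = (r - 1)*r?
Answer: 1103 - 8*I*√2/3 ≈ 1103.0 - 3.7712*I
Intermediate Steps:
z(Y) = √2*√Y (z(Y) = √(2*Y) = √2*√Y)
N(r) = r*(-1 + r) (N(r) = (-1 + r)*r = r*(-1 + r))
m = 3 - 8*I*√2/3 (m = 3 + ((-3 - 5)*(√2*√(-1)))/3 = 3 + (-8*√2*I)/3 = 3 + (-8*I*√2)/3 = 3 - 8*I*√2/3 ≈ 3.0 - 3.7712*I)
N(11)*((0 - 2)*(-5)) + m = (11*(-1 + 11))*((0 - 2)*(-5)) + (3 - 8*I*√2/3) = (11*10)*(-2*(-5)) + (3 - 8*I*√2/3) = 110*10 + (3 - 8*I*√2/3) = 1100 + (3 - 8*I*√2/3) = 1103 - 8*I*√2/3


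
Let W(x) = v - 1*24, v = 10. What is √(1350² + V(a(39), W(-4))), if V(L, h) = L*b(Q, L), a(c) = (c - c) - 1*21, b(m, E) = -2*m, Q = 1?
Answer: √1822542 ≈ 1350.0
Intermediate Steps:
W(x) = -14 (W(x) = 10 - 1*24 = 10 - 24 = -14)
a(c) = -21 (a(c) = 0 - 21 = -21)
V(L, h) = -2*L (V(L, h) = L*(-2*1) = L*(-2) = -2*L)
√(1350² + V(a(39), W(-4))) = √(1350² - 2*(-21)) = √(1822500 + 42) = √1822542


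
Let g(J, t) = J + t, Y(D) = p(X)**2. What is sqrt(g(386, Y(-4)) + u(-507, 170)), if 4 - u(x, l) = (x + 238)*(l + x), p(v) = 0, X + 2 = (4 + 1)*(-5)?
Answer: I*sqrt(90263) ≈ 300.44*I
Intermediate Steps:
X = -27 (X = -2 + (4 + 1)*(-5) = -2 + 5*(-5) = -2 - 25 = -27)
Y(D) = 0 (Y(D) = 0**2 = 0)
u(x, l) = 4 - (238 + x)*(l + x) (u(x, l) = 4 - (x + 238)*(l + x) = 4 - (238 + x)*(l + x))
sqrt(g(386, Y(-4)) + u(-507, 170)) = sqrt((386 + 0) + (4 - 1*(-507)**2 - 238*170 - 238*(-507) - 1*170*(-507))) = sqrt(386 + (4 - 1*257049 - 40460 + 120666 + 86190)) = sqrt(386 + (4 - 257049 - 40460 + 120666 + 86190)) = sqrt(386 - 90649) = sqrt(-90263) = I*sqrt(90263)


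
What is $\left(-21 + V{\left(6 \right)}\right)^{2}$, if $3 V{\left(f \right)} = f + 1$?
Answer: $\frac{3136}{9} \approx 348.44$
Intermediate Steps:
$V{\left(f \right)} = \frac{1}{3} + \frac{f}{3}$ ($V{\left(f \right)} = \frac{f + 1}{3} = \frac{1 + f}{3} = \frac{1}{3} + \frac{f}{3}$)
$\left(-21 + V{\left(6 \right)}\right)^{2} = \left(-21 + \left(\frac{1}{3} + \frac{1}{3} \cdot 6\right)\right)^{2} = \left(-21 + \left(\frac{1}{3} + 2\right)\right)^{2} = \left(-21 + \frac{7}{3}\right)^{2} = \left(- \frac{56}{3}\right)^{2} = \frac{3136}{9}$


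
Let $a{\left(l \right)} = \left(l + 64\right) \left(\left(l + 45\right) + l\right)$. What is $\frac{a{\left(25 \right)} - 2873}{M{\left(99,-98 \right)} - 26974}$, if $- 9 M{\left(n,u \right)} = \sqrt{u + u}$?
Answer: $- \frac{3049019577}{14733832738} + \frac{175833 i}{14733832738} \approx -0.20694 + 1.1934 \cdot 10^{-5} i$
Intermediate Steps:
$a{\left(l \right)} = \left(45 + 2 l\right) \left(64 + l\right)$ ($a{\left(l \right)} = \left(64 + l\right) \left(\left(45 + l\right) + l\right) = \left(64 + l\right) \left(45 + 2 l\right) = \left(45 + 2 l\right) \left(64 + l\right)$)
$M{\left(n,u \right)} = - \frac{\sqrt{2} \sqrt{u}}{9}$ ($M{\left(n,u \right)} = - \frac{\sqrt{u + u}}{9} = - \frac{\sqrt{2 u}}{9} = - \frac{\sqrt{2} \sqrt{u}}{9}$)
$\frac{a{\left(25 \right)} - 2873}{M{\left(99,-98 \right)} - 26974} = \frac{\left(2880 + 2 \cdot 25^{2} + 173 \cdot 25\right) - 2873}{- \frac{\sqrt{2} \sqrt{-98}}{9} - 26974} = \frac{\left(2880 + 2 \cdot 625 + 4325\right) - 2873}{- \frac{\sqrt{2} \cdot 7 i \sqrt{2}}{9} - 26974} = \frac{\left(2880 + 1250 + 4325\right) - 2873}{- \frac{14 i}{9} - 26974} = \frac{8455 - 2873}{-26974 - \frac{14 i}{9}} = 5582 \frac{81 \left(-26974 + \frac{14 i}{9}\right)}{58935330952} = \frac{226071 \left(-26974 + \frac{14 i}{9}\right)}{29467665476}$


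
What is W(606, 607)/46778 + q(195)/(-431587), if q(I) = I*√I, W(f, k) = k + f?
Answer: 1213/46778 - 15*√195/33199 ≈ 0.019622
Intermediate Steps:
W(f, k) = f + k
q(I) = I^(3/2)
W(606, 607)/46778 + q(195)/(-431587) = (606 + 607)/46778 + 195^(3/2)/(-431587) = 1213*(1/46778) + (195*√195)*(-1/431587) = 1213/46778 - 15*√195/33199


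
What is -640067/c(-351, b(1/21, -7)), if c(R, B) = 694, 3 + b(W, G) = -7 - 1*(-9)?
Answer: -640067/694 ≈ -922.29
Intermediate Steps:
b(W, G) = -1 (b(W, G) = -3 + (-7 - 1*(-9)) = -3 + (-7 + 9) = -3 + 2 = -1)
-640067/c(-351, b(1/21, -7)) = -640067/694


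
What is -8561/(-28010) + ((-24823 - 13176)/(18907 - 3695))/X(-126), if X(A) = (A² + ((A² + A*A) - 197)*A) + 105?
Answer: 257852476672729/843643612352940 ≈ 0.30564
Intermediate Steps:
X(A) = 105 + A² + A*(-197 + 2*A²) (X(A) = (A² + ((A² + A²) - 197)*A) + 105 = (A² + (2*A² - 197)*A) + 105 = (A² + (-197 + 2*A²)*A) + 105 = (A² + A*(-197 + 2*A²)) + 105 = 105 + A² + A*(-197 + 2*A²))
-8561/(-28010) + ((-24823 - 13176)/(18907 - 3695))/X(-126) = -8561/(-28010) + ((-24823 - 13176)/(18907 - 3695))/(105 + (-126)² - 197*(-126) + 2*(-126)³) = -8561*(-1/28010) + (-37999/15212)/(105 + 15876 + 24822 + 2*(-2000376)) = 8561/28010 + (-37999*1/15212)/(105 + 15876 + 24822 - 4000752) = 8561/28010 - 37999/15212/(-3959949) = 8561/28010 - 37999/15212*(-1/3959949) = 8561/28010 + 37999/60238744188 = 257852476672729/843643612352940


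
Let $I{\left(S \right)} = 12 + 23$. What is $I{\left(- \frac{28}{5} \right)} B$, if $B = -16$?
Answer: $-560$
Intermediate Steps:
$I{\left(S \right)} = 35$
$I{\left(- \frac{28}{5} \right)} B = 35 \left(-16\right) = -560$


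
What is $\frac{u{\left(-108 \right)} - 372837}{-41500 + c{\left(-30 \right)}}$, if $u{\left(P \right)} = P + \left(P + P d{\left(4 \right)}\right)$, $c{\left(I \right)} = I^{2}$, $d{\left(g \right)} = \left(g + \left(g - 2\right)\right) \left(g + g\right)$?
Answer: $\frac{378237}{40600} \approx 9.3162$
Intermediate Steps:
$d{\left(g \right)} = 2 g \left(-2 + 2 g\right)$ ($d{\left(g \right)} = \left(g + \left(-2 + g\right)\right) 2 g = \left(-2 + 2 g\right) 2 g = 2 g \left(-2 + 2 g\right)$)
$u{\left(P \right)} = 50 P$ ($u{\left(P \right)} = P + \left(P + P 4 \cdot 4 \left(-1 + 4\right)\right) = P + \left(P + P 4 \cdot 4 \cdot 3\right) = P + \left(P + P 48\right) = P + \left(P + 48 P\right) = P + 49 P = 50 P$)
$\frac{u{\left(-108 \right)} - 372837}{-41500 + c{\left(-30 \right)}} = \frac{50 \left(-108\right) - 372837}{-41500 + \left(-30\right)^{2}} = \frac{-5400 - 372837}{-41500 + 900} = - \frac{378237}{-40600} = \left(-378237\right) \left(- \frac{1}{40600}\right) = \frac{378237}{40600}$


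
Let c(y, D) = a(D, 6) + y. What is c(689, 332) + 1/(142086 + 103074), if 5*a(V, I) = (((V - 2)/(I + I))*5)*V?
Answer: 2407226041/245160 ≈ 9819.0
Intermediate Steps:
a(V, I) = V*(-2 + V)/(2*I) (a(V, I) = ((((V - 2)/(I + I))*5)*V)/5 = ((((-2 + V)/((2*I)))*5)*V)/5 = ((((-2 + V)*(1/(2*I)))*5)*V)/5 = ((((-2 + V)/(2*I))*5)*V)/5 = ((5*(-2 + V)/(2*I))*V)/5 = (5*V*(-2 + V)/(2*I))/5 = V*(-2 + V)/(2*I))
c(y, D) = y + D*(-2 + D)/12 (c(y, D) = (½)*D*(-2 + D)/6 + y = (½)*D*(⅙)*(-2 + D) + y = D*(-2 + D)/12 + y = y + D*(-2 + D)/12)
c(689, 332) + 1/(142086 + 103074) = (689 + (1/12)*332*(-2 + 332)) + 1/(142086 + 103074) = (689 + (1/12)*332*330) + 1/245160 = (689 + 9130) + 1/245160 = 9819 + 1/245160 = 2407226041/245160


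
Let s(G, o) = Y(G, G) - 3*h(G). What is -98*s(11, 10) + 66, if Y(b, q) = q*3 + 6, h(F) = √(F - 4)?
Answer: -3756 + 294*√7 ≈ -2978.1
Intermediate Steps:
h(F) = √(-4 + F)
Y(b, q) = 6 + 3*q (Y(b, q) = 3*q + 6 = 6 + 3*q)
s(G, o) = 6 - 3*√(-4 + G) + 3*G (s(G, o) = (6 + 3*G) - 3*√(-4 + G) = 6 - 3*√(-4 + G) + 3*G)
-98*s(11, 10) + 66 = -98*(6 - 3*√(-4 + 11) + 3*11) + 66 = -98*(6 - 3*√7 + 33) + 66 = -98*(39 - 3*√7) + 66 = (-3822 + 294*√7) + 66 = -3756 + 294*√7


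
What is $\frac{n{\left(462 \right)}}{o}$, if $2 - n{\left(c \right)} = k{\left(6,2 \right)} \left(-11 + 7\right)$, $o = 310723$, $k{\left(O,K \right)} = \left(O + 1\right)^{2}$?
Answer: $\frac{198}{310723} \approx 0.00063722$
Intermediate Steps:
$k{\left(O,K \right)} = \left(1 + O\right)^{2}$
$n{\left(c \right)} = 198$ ($n{\left(c \right)} = 2 - \left(1 + 6\right)^{2} \left(-11 + 7\right) = 2 - 7^{2} \left(-4\right) = 2 - 49 \left(-4\right) = 2 - -196 = 2 + 196 = 198$)
$\frac{n{\left(462 \right)}}{o} = \frac{198}{310723}$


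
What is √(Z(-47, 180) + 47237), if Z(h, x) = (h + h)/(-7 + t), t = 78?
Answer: 3*√26457227/71 ≈ 217.34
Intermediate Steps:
Z(h, x) = 2*h/71 (Z(h, x) = (h + h)/(-7 + 78) = (2*h)/71 = (2*h)*(1/71) = 2*h/71)
√(Z(-47, 180) + 47237) = √((2/71)*(-47) + 47237) = √(-94/71 + 47237) = √(3353733/71) = 3*√26457227/71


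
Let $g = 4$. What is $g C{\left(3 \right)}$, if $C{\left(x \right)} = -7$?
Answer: $-28$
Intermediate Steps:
$g C{\left(3 \right)} = 4 \left(-7\right) = -28$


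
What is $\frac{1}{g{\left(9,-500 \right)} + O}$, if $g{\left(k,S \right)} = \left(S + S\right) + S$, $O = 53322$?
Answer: $\frac{1}{51822} \approx 1.9297 \cdot 10^{-5}$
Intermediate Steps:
$g{\left(k,S \right)} = 3 S$ ($g{\left(k,S \right)} = 2 S + S = 3 S$)
$\frac{1}{g{\left(9,-500 \right)} + O} = \frac{1}{3 \left(-500\right) + 53322} = \frac{1}{-1500 + 53322} = \frac{1}{51822}$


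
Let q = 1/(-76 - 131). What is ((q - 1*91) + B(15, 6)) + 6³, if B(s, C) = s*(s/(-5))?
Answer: 16559/207 ≈ 79.995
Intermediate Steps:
B(s, C) = -s²/5 (B(s, C) = s*(s*(-⅕)) = s*(-s/5) = -s²/5)
q = -1/207 (q = 1/(-207) = -1/207 ≈ -0.0048309)
((q - 1*91) + B(15, 6)) + 6³ = ((-1/207 - 1*91) - ⅕*15²) + 6³ = ((-1/207 - 91) - ⅕*225) + 216 = (-18838/207 - 45) + 216 = -28153/207 + 216 = 16559/207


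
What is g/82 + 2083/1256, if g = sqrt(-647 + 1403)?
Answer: 2083/1256 + 3*sqrt(21)/41 ≈ 1.9937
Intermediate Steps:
g = 6*sqrt(21) (g = sqrt(756) = 6*sqrt(21) ≈ 27.495)
g/82 + 2083/1256 = (6*sqrt(21))/82 + 2083/1256 = (6*sqrt(21))*(1/82) + 2083*(1/1256) = 3*sqrt(21)/41 + 2083/1256 = 2083/1256 + 3*sqrt(21)/41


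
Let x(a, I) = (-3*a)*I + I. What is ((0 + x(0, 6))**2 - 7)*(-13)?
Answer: -377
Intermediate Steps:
x(a, I) = I - 3*I*a (x(a, I) = -3*I*a + I = I - 3*I*a)
((0 + x(0, 6))**2 - 7)*(-13) = ((0 + 6*(1 - 3*0))**2 - 7)*(-13) = ((0 + 6*(1 + 0))**2 - 7)*(-13) = ((0 + 6*1)**2 - 7)*(-13) = ((0 + 6)**2 - 7)*(-13) = (6**2 - 7)*(-13) = (36 - 7)*(-13) = 29*(-13) = -377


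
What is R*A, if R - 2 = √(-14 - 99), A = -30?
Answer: -60 - 30*I*√113 ≈ -60.0 - 318.9*I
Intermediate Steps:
R = 2 + I*√113 (R = 2 + √(-14 - 99) = 2 + √(-113) = 2 + I*√113 ≈ 2.0 + 10.63*I)
R*A = (2 + I*√113)*(-30) = -60 - 30*I*√113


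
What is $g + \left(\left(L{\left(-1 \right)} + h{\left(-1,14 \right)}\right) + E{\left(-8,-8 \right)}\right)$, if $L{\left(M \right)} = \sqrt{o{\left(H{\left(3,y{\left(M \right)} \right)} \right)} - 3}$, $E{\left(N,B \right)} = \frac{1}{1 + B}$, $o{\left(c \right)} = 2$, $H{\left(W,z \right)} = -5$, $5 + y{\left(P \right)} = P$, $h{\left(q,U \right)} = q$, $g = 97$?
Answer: $\frac{671}{7} + i \approx 95.857 + 1.0 i$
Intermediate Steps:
$y{\left(P \right)} = -5 + P$
$L{\left(M \right)} = i$ ($L{\left(M \right)} = \sqrt{2 - 3} = \sqrt{-1} = i$)
$g + \left(\left(L{\left(-1 \right)} + h{\left(-1,14 \right)}\right) + E{\left(-8,-8 \right)}\right) = 97 - \left(1 - i - \frac{1}{1 - 8}\right) = 97 - \left(1 + \frac{1}{7} - i\right) = 97 - \left(\frac{8}{7} - i\right) = \frac{671}{7} + i$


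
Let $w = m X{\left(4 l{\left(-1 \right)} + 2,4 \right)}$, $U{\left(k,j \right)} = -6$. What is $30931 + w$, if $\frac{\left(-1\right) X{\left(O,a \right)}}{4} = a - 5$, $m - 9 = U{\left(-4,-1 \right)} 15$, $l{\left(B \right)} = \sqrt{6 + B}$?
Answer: $30607$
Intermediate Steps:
$m = -81$ ($m = 9 - 90 = -81$)
$X{\left(O,a \right)} = 20 - 4 a$ ($X{\left(O,a \right)} = - 4 \left(a - 5\right) = - 4 \left(-5 + a\right) = 20 - 4 a$)
$w = -324$ ($w = - 81 \left(20 - 16\right) = \left(-81\right) 4 = -324$)
$30931 + w = 30931 - 324 = 30607$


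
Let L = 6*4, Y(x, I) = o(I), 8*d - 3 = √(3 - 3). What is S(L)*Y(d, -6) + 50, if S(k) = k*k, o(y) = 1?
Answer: 626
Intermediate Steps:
d = 3/8 (d = 3/8 + √(3 - 3)/8 = 3/8 + √0/8 = 3/8 + (⅛)*0 = 3/8 + 0 = 3/8 ≈ 0.37500)
Y(x, I) = 1
L = 24
S(k) = k²
S(L)*Y(d, -6) + 50 = 24²*1 + 50 = 576*1 + 50 = 576 + 50 = 626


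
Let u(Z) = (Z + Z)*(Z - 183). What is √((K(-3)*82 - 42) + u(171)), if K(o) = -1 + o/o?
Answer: I*√4146 ≈ 64.389*I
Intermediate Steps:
K(o) = 0 (K(o) = -1 + 1 = 0)
u(Z) = 2*Z*(-183 + Z) (u(Z) = (2*Z)*(-183 + Z) = 2*Z*(-183 + Z))
√((K(-3)*82 - 42) + u(171)) = √((0*82 - 42) + 2*171*(-183 + 171)) = √((0 - 42) + 2*171*(-12)) = √(-42 - 4104) = √(-4146) = I*√4146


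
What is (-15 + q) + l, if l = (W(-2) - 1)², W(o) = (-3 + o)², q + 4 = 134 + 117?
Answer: 808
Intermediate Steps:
q = 247 (q = -4 + (134 + 117) = -4 + 251 = 247)
l = 576 (l = ((-3 - 2)² - 1)² = ((-5)² - 1)² = (25 - 1)² = 24² = 576)
(-15 + q) + l = (-15 + 247) + 576 = 232 + 576 = 808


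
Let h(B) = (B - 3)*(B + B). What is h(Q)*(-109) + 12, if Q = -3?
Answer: -3912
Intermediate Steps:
h(B) = 2*B*(-3 + B) (h(B) = (-3 + B)*(2*B) = 2*B*(-3 + B))
h(Q)*(-109) + 12 = (2*(-3)*(-3 - 3))*(-109) + 12 = (2*(-3)*(-6))*(-109) + 12 = 36*(-109) + 12 = -3924 + 12 = -3912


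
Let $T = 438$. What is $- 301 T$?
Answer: $-131838$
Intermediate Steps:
$- 301 T = \left(-301\right) 438 = -131838$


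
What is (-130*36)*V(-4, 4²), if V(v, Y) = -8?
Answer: 37440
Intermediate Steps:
(-130*36)*V(-4, 4²) = -130*36*(-8) = -4680*(-8) = 37440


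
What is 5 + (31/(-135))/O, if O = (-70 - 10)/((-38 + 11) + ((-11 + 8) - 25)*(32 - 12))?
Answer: 35803/10800 ≈ 3.3151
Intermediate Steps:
O = 80/587 (O = -80/(-27 + (-3 - 25)*20) = -80/(-27 - 28*20) = -80/(-27 - 560) = -80/(-587) = -80*(-1/587) = 80/587 ≈ 0.13629)
5 + (31/(-135))/O = 5 + (31/(-135))/(80/587) = 5 + 587*(31*(-1/135))/80 = 5 + (587/80)*(-31/135) = 5 - 18197/10800 = 35803/10800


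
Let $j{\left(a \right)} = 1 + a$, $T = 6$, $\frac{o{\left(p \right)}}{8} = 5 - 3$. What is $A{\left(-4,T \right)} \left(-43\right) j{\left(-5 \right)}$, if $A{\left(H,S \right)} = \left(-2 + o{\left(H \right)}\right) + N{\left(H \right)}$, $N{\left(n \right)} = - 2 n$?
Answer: $3784$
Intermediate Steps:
$o{\left(p \right)} = 16$ ($o{\left(p \right)} = 8 \left(5 - 3\right) = 8 \cdot 2 = 16$)
$A{\left(H,S \right)} = 14 - 2 H$ ($A{\left(H,S \right)} = \left(-2 + 16\right) - 2 H = 14 - 2 H$)
$A{\left(-4,T \right)} \left(-43\right) j{\left(-5 \right)} = \left(14 - -8\right) \left(-43\right) \left(1 - 5\right) = \left(14 + 8\right) \left(-43\right) \left(-4\right) = 22 \left(-43\right) \left(-4\right) = \left(-946\right) \left(-4\right) = 3784$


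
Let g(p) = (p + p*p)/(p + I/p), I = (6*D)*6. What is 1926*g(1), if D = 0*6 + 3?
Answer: 3852/109 ≈ 35.339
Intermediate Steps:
D = 3 (D = 0 + 3 = 3)
I = 108 (I = (6*3)*6 = 18*6 = 108)
g(p) = (p + p²)/(p + 108/p) (g(p) = (p + p*p)/(p + 108/p) = (p + p²)/(p + 108/p))
1926*g(1) = 1926*(1²*(1 + 1)/(108 + 1²)) = 1926*(1*2/(108 + 1)) = 1926*(1*2/109) = 1926*(1*(1/109)*2) = 1926*(2/109) = 3852/109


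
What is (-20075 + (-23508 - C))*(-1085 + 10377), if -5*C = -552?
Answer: -2029995364/5 ≈ -4.0600e+8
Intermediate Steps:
C = 552/5 (C = -1/5*(-552) = 552/5 ≈ 110.40)
(-20075 + (-23508 - C))*(-1085 + 10377) = (-20075 + (-23508 - 1*552/5))*(-1085 + 10377) = (-20075 + (-23508 - 552/5))*9292 = (-20075 - 118092/5)*9292 = -218467/5*9292 = -2029995364/5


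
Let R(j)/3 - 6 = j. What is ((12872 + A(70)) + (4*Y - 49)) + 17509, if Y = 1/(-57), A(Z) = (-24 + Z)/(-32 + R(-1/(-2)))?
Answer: 43217756/1425 ≈ 30328.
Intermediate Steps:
R(j) = 18 + 3*j
A(Z) = 48/25 - 2*Z/25 (A(Z) = (-24 + Z)/(-32 + (18 + 3*(-1/(-2)))) = (-24 + Z)/(-32 + (18 + 3*(-1*(-½)))) = (-24 + Z)/(-32 + (18 + 3*(½))) = (-24 + Z)/(-32 + (18 + 3/2)) = (-24 + Z)/(-32 + 39/2) = (-24 + Z)/(-25/2) = (-24 + Z)*(-2/25) = 48/25 - 2*Z/25)
Y = -1/57 ≈ -0.017544
((12872 + A(70)) + (4*Y - 49)) + 17509 = ((12872 + (48/25 - 2/25*70)) + (4*(-1/57) - 49)) + 17509 = ((12872 + (48/25 - 28/5)) + (-4/57 - 49)) + 17509 = ((12872 - 92/25) - 2797/57) + 17509 = (321708/25 - 2797/57) + 17509 = 18267431/1425 + 17509 = 43217756/1425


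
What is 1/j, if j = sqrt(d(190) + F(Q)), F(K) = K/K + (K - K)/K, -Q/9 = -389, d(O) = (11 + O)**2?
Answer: sqrt(40402)/40402 ≈ 0.0049751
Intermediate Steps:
Q = 3501 (Q = -9*(-389) = 3501)
F(K) = 1 (F(K) = 1 + 0/K = 1 + 0 = 1)
j = sqrt(40402) (j = sqrt((11 + 190)**2 + 1) = sqrt(201**2 + 1) = sqrt(40401 + 1) = sqrt(40402) ≈ 201.00)
1/j = 1/(sqrt(40402)) = sqrt(40402)/40402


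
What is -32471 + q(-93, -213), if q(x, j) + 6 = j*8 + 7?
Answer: -34174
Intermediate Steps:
q(x, j) = 1 + 8*j (q(x, j) = -6 + (j*8 + 7) = -6 + (8*j + 7) = -6 + (7 + 8*j) = 1 + 8*j)
-32471 + q(-93, -213) = -32471 + (1 + 8*(-213)) = -32471 + (1 - 1704) = -32471 - 1703 = -34174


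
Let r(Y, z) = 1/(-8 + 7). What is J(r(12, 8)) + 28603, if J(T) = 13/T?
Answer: 28590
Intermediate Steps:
r(Y, z) = -1 (r(Y, z) = 1/(-1) = -1)
J(r(12, 8)) + 28603 = 13/(-1) + 28603 = 13*(-1) + 28603 = -13 + 28603 = 28590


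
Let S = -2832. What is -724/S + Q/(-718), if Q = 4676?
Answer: -1590325/254172 ≈ -6.2569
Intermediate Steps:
-724/S + Q/(-718) = -724/(-2832) + 4676/(-718) = -724*(-1/2832) + 4676*(-1/718) = 181/708 - 2338/359 = -1590325/254172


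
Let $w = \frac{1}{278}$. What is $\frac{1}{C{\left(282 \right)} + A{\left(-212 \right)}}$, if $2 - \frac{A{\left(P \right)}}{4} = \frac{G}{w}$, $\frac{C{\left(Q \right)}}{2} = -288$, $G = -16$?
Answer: $\frac{1}{17224} \approx 5.8059 \cdot 10^{-5}$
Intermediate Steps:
$C{\left(Q \right)} = -576$ ($C{\left(Q \right)} = 2 \left(-288\right) = -576$)
$w = \frac{1}{278} \approx 0.0035971$
$A{\left(P \right)} = 17800$ ($A{\left(P \right)} = 8 - 4 \left(- 16 \frac{1}{\frac{1}{278}}\right) = 8 - 4 \left(\left(-16\right) 278\right) = 8 - -17792 = 8 + 17792 = 17800$)
$\frac{1}{C{\left(282 \right)} + A{\left(-212 \right)}} = \frac{1}{-576 + 17800} = \frac{1}{17224}$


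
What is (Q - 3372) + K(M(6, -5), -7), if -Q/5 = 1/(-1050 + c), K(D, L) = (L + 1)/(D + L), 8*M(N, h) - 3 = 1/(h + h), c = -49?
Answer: -655754831/194523 ≈ -3371.1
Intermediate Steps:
M(N, h) = 3/8 + 1/(16*h) (M(N, h) = 3/8 + 1/(8*(h + h)) = 3/8 + 1/(8*((2*h))) = 3/8 + (1/(2*h))/8 = 3/8 + 1/(16*h))
K(D, L) = (1 + L)/(D + L)
Q = 5/1099 (Q = -5/(-1050 - 49) = -5/(-1099) = -5*(-1/1099) = 5/1099 ≈ 0.0045496)
(Q - 3372) + K(M(6, -5), -7) = (5/1099 - 3372) + (1 - 7)/((1/16)*(1 + 6*(-5))/(-5) - 7) = -3705823/1099 - 6/((1/16)*(-1/5)*(1 - 30) - 7) = -3705823/1099 - 6/((1/16)*(-1/5)*(-29) - 7) = -3705823/1099 - 6/(29/80 - 7) = -3705823/1099 - 6/(-531/80) = -3705823/1099 - 80/531*(-6) = -3705823/1099 + 160/177 = -655754831/194523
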